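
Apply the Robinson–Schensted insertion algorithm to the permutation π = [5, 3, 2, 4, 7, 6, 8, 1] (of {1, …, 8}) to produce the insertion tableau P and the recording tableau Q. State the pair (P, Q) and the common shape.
P = [1, 4, 6, 8] / [2, 7] / [3] / [5];  Q = [1, 4, 5, 7] / [2, 6] / [3] / [8];  common shape = (4, 2, 1, 1)

Row-insert the values π_1, π_2, … into P one at a time, bumping the leftmost entry strictly greater than the inserted value down to the next row. The recording tableau Q records, in position (i, j), the step at which that cell was added to P.
  Insert 5 (step 1): P = [5];  Q = [1]
  Insert 3 (step 2): P = [3] / [5];  Q = [1] / [2]
  Insert 2 (step 3): P = [2] / [3] / [5];  Q = [1] / [2] / [3]
  Insert 4 (step 4): P = [2, 4] / [3] / [5];  Q = [1, 4] / [2] / [3]
  Insert 7 (step 5): P = [2, 4, 7] / [3] / [5];  Q = [1, 4, 5] / [2] / [3]
  Insert 6 (step 6): P = [2, 4, 6] / [3, 7] / [5];  Q = [1, 4, 5] / [2, 6] / [3]
  Insert 8 (step 7): P = [2, 4, 6, 8] / [3, 7] / [5];  Q = [1, 4, 5, 7] / [2, 6] / [3]
  Insert 1 (step 8): P = [1, 4, 6, 8] / [2, 7] / [3] / [5];  Q = [1, 4, 5, 7] / [2, 6] / [3] / [8]
Final shape: (4, 2, 1, 1).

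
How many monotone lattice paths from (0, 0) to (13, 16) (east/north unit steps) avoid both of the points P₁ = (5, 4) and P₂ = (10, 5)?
Number of paths = 51173787

Inclusion–exclusion. Total paths: C(29, 13) = 67863915. Through P₁: C(9, 5)·C(20, 8) = 15872220. Through P₂: C(15, 10)·C(14, 3) = 1093092. Since P₁ is strictly southwest of P₂, a monotone path through both must visit P₁ then P₂; paths through both = C(9, 5)·C(6, 5)·C(14, 3) = 275184. Avoid both = 67863915 − 15872220 − 1093092 + 275184 = 51173787.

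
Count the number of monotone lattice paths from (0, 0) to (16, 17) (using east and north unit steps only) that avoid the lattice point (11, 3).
Number of paths = 1162570518

Total paths from (0, 0) to (16, 17): C(33, 16) = 1166803110. Paths through (11, 3): (paths (0, 0) → (11, 3)) × (paths (11, 3) → (16, 17)) = C(14, 11) · C(19, 5) = 364 · 11628 = 4232592. Avoidance count = 1166803110 − 4232592 = 1162570518.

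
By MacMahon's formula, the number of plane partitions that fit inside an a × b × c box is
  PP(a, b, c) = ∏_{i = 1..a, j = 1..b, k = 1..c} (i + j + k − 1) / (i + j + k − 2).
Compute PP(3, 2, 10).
PP(3, 2, 10) = 26026

Evaluate the triple product over i = 1..3, j = 1..2, k = 1..10. The factors are (2/1) · (3/2) · (4/3) · (5/4) · (6/5) · (7/6) · (8/7) · (9/8) · … (60 factors total). The numerators and denominators telescope so the product is an integer; carrying out the multiplication exactly gives PP(3, 2, 10) = 26026.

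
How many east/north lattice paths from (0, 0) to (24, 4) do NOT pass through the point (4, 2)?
Number of paths = 17010

Total paths from (0, 0) to (24, 4): C(28, 24) = 20475. Paths through (4, 2): (paths (0, 0) → (4, 2)) × (paths (4, 2) → (24, 4)) = C(6, 4) · C(22, 20) = 15 · 231 = 3465. Avoidance count = 20475 − 3465 = 17010.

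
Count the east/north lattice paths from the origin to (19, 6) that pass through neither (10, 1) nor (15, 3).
Number of paths = 134603

Inclusion–exclusion. Total paths: C(25, 19) = 177100. Through P₁: C(11, 10)·C(14, 9) = 22022. Through P₂: C(18, 15)·C(7, 4) = 28560. Since P₁ is strictly southwest of P₂, a monotone path through both must visit P₁ then P₂; paths through both = C(11, 10)·C(7, 5)·C(7, 4) = 8085. Avoid both = 177100 − 22022 − 28560 + 8085 = 134603.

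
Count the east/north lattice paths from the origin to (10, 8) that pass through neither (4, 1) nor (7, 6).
Number of paths = 20818

Inclusion–exclusion. Total paths: C(18, 10) = 43758. Through P₁: C(5, 4)·C(13, 6) = 8580. Through P₂: C(13, 7)·C(5, 3) = 17160. Since P₁ is strictly southwest of P₂, a monotone path through both must visit P₁ then P₂; paths through both = C(5, 4)·C(8, 3)·C(5, 3) = 2800. Avoid both = 43758 − 8580 − 17160 + 2800 = 20818.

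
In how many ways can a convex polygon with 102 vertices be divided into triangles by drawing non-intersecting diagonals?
C_100 = 896519947090131496687170070074100632420837521538745909320

These polygon triangulations are counted by the Catalan number C_n = (1/(n + 1)) · C(2n, n). For n = 100: C_100 = (1/101) · C(200, 100) = 90548514656103281165404177077484163874504589675413336841320/101 = 896519947090131496687170070074100632420837521538745909320.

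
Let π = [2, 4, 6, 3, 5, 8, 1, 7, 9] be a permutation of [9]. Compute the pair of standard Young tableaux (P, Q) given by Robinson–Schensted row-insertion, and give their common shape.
P = [1, 3, 5, 7, 9] / [2, 6, 8] / [4];  Q = [1, 2, 3, 6, 9] / [4, 5, 8] / [7];  common shape = (5, 3, 1)

Row-insert the values π_1, π_2, … into P one at a time, bumping the leftmost entry strictly greater than the inserted value down to the next row. The recording tableau Q records, in position (i, j), the step at which that cell was added to P.
  Insert 2 (step 1): P = [2];  Q = [1]
  Insert 4 (step 2): P = [2, 4];  Q = [1, 2]
  Insert 6 (step 3): P = [2, 4, 6];  Q = [1, 2, 3]
  Insert 3 (step 4): P = [2, 3, 6] / [4];  Q = [1, 2, 3] / [4]
  Insert 5 (step 5): P = [2, 3, 5] / [4, 6];  Q = [1, 2, 3] / [4, 5]
  Insert 8 (step 6): P = [2, 3, 5, 8] / [4, 6];  Q = [1, 2, 3, 6] / [4, 5]
  Insert 1 (step 7): P = [1, 3, 5, 8] / [2, 6] / [4];  Q = [1, 2, 3, 6] / [4, 5] / [7]
  Insert 7 (step 8): P = [1, 3, 5, 7] / [2, 6, 8] / [4];  Q = [1, 2, 3, 6] / [4, 5, 8] / [7]
  Insert 9 (step 9): P = [1, 3, 5, 7, 9] / [2, 6, 8] / [4];  Q = [1, 2, 3, 6, 9] / [4, 5, 8] / [7]
Final shape: (5, 3, 1).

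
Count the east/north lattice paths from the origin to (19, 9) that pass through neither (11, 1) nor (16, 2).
Number of paths = 6742740

Inclusion–exclusion. Total paths: C(28, 19) = 6906900. Through P₁: C(12, 11)·C(16, 8) = 154440. Through P₂: C(18, 16)·C(10, 3) = 18360. Since P₁ is strictly southwest of P₂, a monotone path through both must visit P₁ then P₂; paths through both = C(12, 11)·C(6, 5)·C(10, 3) = 8640. Avoid both = 6906900 − 154440 − 18360 + 8640 = 6742740.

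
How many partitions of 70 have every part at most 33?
p(70, parts ≤ 33) = 3988837

Use the recurrence p(n, m) = p(n, m−1) + p(n−m, m): either the largest part is < m (count p(n, m−1)) or the largest part is exactly m (remove one copy of m, count p(n−m, m)). With p(0, ·) = 1 this gives p(70, parts ≤ 33) = 3988837. (By conjugating Young diagrams, this also counts partitions of 70 into at most 33 parts.)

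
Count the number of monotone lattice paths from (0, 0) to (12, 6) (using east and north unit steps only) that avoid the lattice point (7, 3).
Number of paths = 11844

Total paths from (0, 0) to (12, 6): C(18, 12) = 18564. Paths through (7, 3): (paths (0, 0) → (7, 3)) × (paths (7, 3) → (12, 6)) = C(10, 7) · C(8, 5) = 120 · 56 = 6720. Avoidance count = 18564 − 6720 = 11844.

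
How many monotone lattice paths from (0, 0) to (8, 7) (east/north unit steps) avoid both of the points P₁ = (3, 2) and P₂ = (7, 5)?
Number of paths = 2589

Inclusion–exclusion. Total paths: C(15, 8) = 6435. Through P₁: C(5, 3)·C(10, 5) = 2520. Through P₂: C(12, 7)·C(3, 1) = 2376. Since P₁ is strictly southwest of P₂, a monotone path through both must visit P₁ then P₂; paths through both = C(5, 3)·C(7, 4)·C(3, 1) = 1050. Avoid both = 6435 − 2520 − 2376 + 1050 = 2589.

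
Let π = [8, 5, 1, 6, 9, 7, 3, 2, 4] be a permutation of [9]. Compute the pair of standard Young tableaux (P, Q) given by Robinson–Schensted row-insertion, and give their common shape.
P = [1, 2, 4] / [3, 6, 7] / [5, 9] / [8];  Q = [1, 4, 5] / [2, 6, 9] / [3, 7] / [8];  common shape = (3, 3, 2, 1)

Row-insert the values π_1, π_2, … into P one at a time, bumping the leftmost entry strictly greater than the inserted value down to the next row. The recording tableau Q records, in position (i, j), the step at which that cell was added to P.
  Insert 8 (step 1): P = [8];  Q = [1]
  Insert 5 (step 2): P = [5] / [8];  Q = [1] / [2]
  Insert 1 (step 3): P = [1] / [5] / [8];  Q = [1] / [2] / [3]
  Insert 6 (step 4): P = [1, 6] / [5] / [8];  Q = [1, 4] / [2] / [3]
  Insert 9 (step 5): P = [1, 6, 9] / [5] / [8];  Q = [1, 4, 5] / [2] / [3]
  Insert 7 (step 6): P = [1, 6, 7] / [5, 9] / [8];  Q = [1, 4, 5] / [2, 6] / [3]
  Insert 3 (step 7): P = [1, 3, 7] / [5, 6] / [8, 9];  Q = [1, 4, 5] / [2, 6] / [3, 7]
  Insert 2 (step 8): P = [1, 2, 7] / [3, 6] / [5, 9] / [8];  Q = [1, 4, 5] / [2, 6] / [3, 7] / [8]
  Insert 4 (step 9): P = [1, 2, 4] / [3, 6, 7] / [5, 9] / [8];  Q = [1, 4, 5] / [2, 6, 9] / [3, 7] / [8]
Final shape: (3, 3, 2, 1).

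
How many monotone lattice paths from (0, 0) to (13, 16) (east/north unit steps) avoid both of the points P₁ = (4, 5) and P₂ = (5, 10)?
Number of paths = 39953214

Inclusion–exclusion. Total paths: C(29, 13) = 67863915. Through P₁: C(9, 4)·C(20, 9) = 21162960. Through P₂: C(15, 5)·C(14, 8) = 9018009. Since P₁ is strictly southwest of P₂, a monotone path through both must visit P₁ then P₂; paths through both = C(9, 4)·C(6, 1)·C(14, 8) = 2270268. Avoid both = 67863915 − 21162960 − 9018009 + 2270268 = 39953214.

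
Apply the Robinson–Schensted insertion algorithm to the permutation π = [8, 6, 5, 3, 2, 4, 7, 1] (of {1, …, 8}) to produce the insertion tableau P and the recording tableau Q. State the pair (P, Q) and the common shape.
P = [1, 4, 7] / [2] / [3] / [5] / [6] / [8];  Q = [1, 6, 7] / [2] / [3] / [4] / [5] / [8];  common shape = (3, 1, 1, 1, 1, 1)

Row-insert the values π_1, π_2, … into P one at a time, bumping the leftmost entry strictly greater than the inserted value down to the next row. The recording tableau Q records, in position (i, j), the step at which that cell was added to P.
  Insert 8 (step 1): P = [8];  Q = [1]
  Insert 6 (step 2): P = [6] / [8];  Q = [1] / [2]
  Insert 5 (step 3): P = [5] / [6] / [8];  Q = [1] / [2] / [3]
  Insert 3 (step 4): P = [3] / [5] / [6] / [8];  Q = [1] / [2] / [3] / [4]
  Insert 2 (step 5): P = [2] / [3] / [5] / [6] / [8];  Q = [1] / [2] / [3] / [4] / [5]
  Insert 4 (step 6): P = [2, 4] / [3] / [5] / [6] / [8];  Q = [1, 6] / [2] / [3] / [4] / [5]
  Insert 7 (step 7): P = [2, 4, 7] / [3] / [5] / [6] / [8];  Q = [1, 6, 7] / [2] / [3] / [4] / [5]
  Insert 1 (step 8): P = [1, 4, 7] / [2] / [3] / [5] / [6] / [8];  Q = [1, 6, 7] / [2] / [3] / [4] / [5] / [8]
Final shape: (3, 1, 1, 1, 1, 1).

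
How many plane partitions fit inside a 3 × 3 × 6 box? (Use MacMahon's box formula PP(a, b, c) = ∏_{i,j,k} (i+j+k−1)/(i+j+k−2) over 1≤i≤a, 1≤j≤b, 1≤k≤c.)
PP(3, 3, 6) = 41580

Evaluate the triple product over i = 1..3, j = 1..3, k = 1..6. The factors are (2/1) · (3/2) · (4/3) · (5/4) · (6/5) · (7/6) · (3/2) · (4/3) · … (54 factors total). The numerators and denominators telescope so the product is an integer; carrying out the multiplication exactly gives PP(3, 3, 6) = 41580.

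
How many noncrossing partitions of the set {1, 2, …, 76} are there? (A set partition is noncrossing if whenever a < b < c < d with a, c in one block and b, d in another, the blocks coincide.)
C_76 = 4790408930363303911328386208394864461024520

These noncrossing partitions are counted by the Catalan number C_n = (1/(n + 1)) · C(2n, n). For n = 76: C_76 = (1/77) · C(152, 76) = 368861487637974401172285738046404563498888040/77 = 4790408930363303911328386208394864461024520.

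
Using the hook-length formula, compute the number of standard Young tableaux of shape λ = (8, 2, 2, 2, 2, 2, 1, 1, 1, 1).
# SYT of shape (8, 2, 2, 2, 2, 2, 1, 1, 1, 1) = 87867780

Hook-length formula: f^λ = n! / Π hook(c), product over all cells c of the Young diagram. For λ = (8, 2, 2, 2, 2, 2, 1, 1, 1, 1), n = 22 boxes. Hook lengths by row (left-to-right, top-to-bottom): [17, 12, 6, 5, 4, 3, 2, 1]; [10, 5]; [9, 4]; [8, 3]; [7, 2]; [6, 1]; [4]; [3]; [2]; [1]. Product of hooks = 12791955456000. So f^λ = 22! / 12791955456000 = 1124000727777607680000 / 12791955456000 = 87867780.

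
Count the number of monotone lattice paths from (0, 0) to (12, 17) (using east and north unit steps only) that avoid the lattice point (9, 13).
Number of paths = 34486235

Total paths from (0, 0) to (12, 17): C(29, 12) = 51895935. Paths through (9, 13): (paths (0, 0) → (9, 13)) × (paths (9, 13) → (12, 17)) = C(22, 9) · C(7, 3) = 497420 · 35 = 17409700. Avoidance count = 51895935 − 17409700 = 34486235.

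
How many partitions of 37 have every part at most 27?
p(37, parts ≤ 27) = 21540

Use the recurrence p(n, m) = p(n, m−1) + p(n−m, m): either the largest part is < m (count p(n, m−1)) or the largest part is exactly m (remove one copy of m, count p(n−m, m)). With p(0, ·) = 1 this gives p(37, parts ≤ 27) = 21540. (By conjugating Young diagrams, this also counts partitions of 37 into at most 27 parts.)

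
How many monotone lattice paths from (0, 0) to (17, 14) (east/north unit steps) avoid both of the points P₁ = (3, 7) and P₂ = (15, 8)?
Number of paths = 237543813

Inclusion–exclusion. Total paths: C(31, 17) = 265182525. Through P₁: C(10, 3)·C(21, 14) = 13953600. Through P₂: C(23, 15)·C(8, 2) = 13728792. Since P₁ is strictly southwest of P₂, a monotone path through both must visit P₁ then P₂; paths through both = C(10, 3)·C(13, 12)·C(8, 2) = 43680. Avoid both = 265182525 − 13953600 − 13728792 + 43680 = 237543813.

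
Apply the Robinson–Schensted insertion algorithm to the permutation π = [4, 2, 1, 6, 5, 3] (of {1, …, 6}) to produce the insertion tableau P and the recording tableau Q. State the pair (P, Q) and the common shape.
P = [1, 3] / [2, 5] / [4, 6];  Q = [1, 4] / [2, 5] / [3, 6];  common shape = (2, 2, 2)

Row-insert the values π_1, π_2, … into P one at a time, bumping the leftmost entry strictly greater than the inserted value down to the next row. The recording tableau Q records, in position (i, j), the step at which that cell was added to P.
  Insert 4 (step 1): P = [4];  Q = [1]
  Insert 2 (step 2): P = [2] / [4];  Q = [1] / [2]
  Insert 1 (step 3): P = [1] / [2] / [4];  Q = [1] / [2] / [3]
  Insert 6 (step 4): P = [1, 6] / [2] / [4];  Q = [1, 4] / [2] / [3]
  Insert 5 (step 5): P = [1, 5] / [2, 6] / [4];  Q = [1, 4] / [2, 5] / [3]
  Insert 3 (step 6): P = [1, 3] / [2, 5] / [4, 6];  Q = [1, 4] / [2, 5] / [3, 6]
Final shape: (2, 2, 2).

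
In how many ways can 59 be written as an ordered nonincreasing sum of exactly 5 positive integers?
p(59, 5 parts) = 4932

Partitions of n into exactly k parts are in bijection with partitions of n − k into at most k parts (subtract 1 from each part). So p(59, exactly 5) = p(54, parts ≤ 5). Computing via the recurrence p(m, j) = p(m, j−1) + p(m−j, j) gives 4932.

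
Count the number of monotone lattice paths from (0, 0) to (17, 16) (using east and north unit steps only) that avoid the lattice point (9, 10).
Number of paths = 889391976

Total paths from (0, 0) to (17, 16): C(33, 17) = 1166803110. Paths through (9, 10): (paths (0, 0) → (9, 10)) × (paths (9, 10) → (17, 16)) = C(19, 9) · C(14, 8) = 92378 · 3003 = 277411134. Avoidance count = 1166803110 − 277411134 = 889391976.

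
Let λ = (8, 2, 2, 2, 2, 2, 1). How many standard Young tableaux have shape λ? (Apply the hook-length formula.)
# SYT of shape (8, 2, 2, 2, 2, 2, 1) = 3325608

Hook-length formula: f^λ = n! / Π hook(c), product over all cells c of the Young diagram. For λ = (8, 2, 2, 2, 2, 2, 1), n = 19 boxes. Hook lengths by row (left-to-right, top-to-bottom): [14, 12, 6, 5, 4, 3, 2, 1]; [7, 5]; [6, 4]; [5, 3]; [4, 2]; [3, 1]; [1]. Product of hooks = 36578304000. So f^λ = 19! / 36578304000 = 121645100408832000 / 36578304000 = 3325608.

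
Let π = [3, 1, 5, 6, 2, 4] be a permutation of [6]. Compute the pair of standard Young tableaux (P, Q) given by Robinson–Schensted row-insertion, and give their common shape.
P = [1, 2, 4] / [3, 5, 6];  Q = [1, 3, 4] / [2, 5, 6];  common shape = (3, 3)

Row-insert the values π_1, π_2, … into P one at a time, bumping the leftmost entry strictly greater than the inserted value down to the next row. The recording tableau Q records, in position (i, j), the step at which that cell was added to P.
  Insert 3 (step 1): P = [3];  Q = [1]
  Insert 1 (step 2): P = [1] / [3];  Q = [1] / [2]
  Insert 5 (step 3): P = [1, 5] / [3];  Q = [1, 3] / [2]
  Insert 6 (step 4): P = [1, 5, 6] / [3];  Q = [1, 3, 4] / [2]
  Insert 2 (step 5): P = [1, 2, 6] / [3, 5];  Q = [1, 3, 4] / [2, 5]
  Insert 4 (step 6): P = [1, 2, 4] / [3, 5, 6];  Q = [1, 3, 4] / [2, 5, 6]
Final shape: (3, 3).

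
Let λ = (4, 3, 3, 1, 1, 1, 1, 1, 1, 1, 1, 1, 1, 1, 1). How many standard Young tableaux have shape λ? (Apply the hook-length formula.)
# SYT of shape (4, 3, 3, 1, 1, 1, 1, 1, 1, 1, 1, 1, 1, 1, 1) = 2263261

Hook-length formula: f^λ = n! / Π hook(c), product over all cells c of the Young diagram. For λ = (4, 3, 3, 1, 1, 1, 1, 1, 1, 1, 1, 1, 1, 1, 1), n = 22 boxes. Hook lengths by row (left-to-right, top-to-bottom): [18, 5, 4, 1]; [16, 3, 2]; [15, 2, 1]; [12]; [11]; [10]; [9]; [8]; [7]; [6]; [5]; [4]; [3]; [2]; [1]. Product of hooks = 496628858880000. So f^λ = 22! / 496628858880000 = 1124000727777607680000 / 496628858880000 = 2263261.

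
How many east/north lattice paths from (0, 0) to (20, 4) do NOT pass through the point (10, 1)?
Number of paths = 7480

Total paths from (0, 0) to (20, 4): C(24, 20) = 10626. Paths through (10, 1): (paths (0, 0) → (10, 1)) × (paths (10, 1) → (20, 4)) = C(11, 10) · C(13, 10) = 11 · 286 = 3146. Avoidance count = 10626 − 3146 = 7480.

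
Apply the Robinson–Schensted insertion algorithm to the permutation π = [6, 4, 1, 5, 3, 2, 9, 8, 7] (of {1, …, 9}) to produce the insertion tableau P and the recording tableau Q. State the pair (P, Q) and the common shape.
P = [1, 2, 7] / [3, 5, 8] / [4, 9] / [6];  Q = [1, 4, 7] / [2, 5, 8] / [3, 9] / [6];  common shape = (3, 3, 2, 1)

Row-insert the values π_1, π_2, … into P one at a time, bumping the leftmost entry strictly greater than the inserted value down to the next row. The recording tableau Q records, in position (i, j), the step at which that cell was added to P.
  Insert 6 (step 1): P = [6];  Q = [1]
  Insert 4 (step 2): P = [4] / [6];  Q = [1] / [2]
  Insert 1 (step 3): P = [1] / [4] / [6];  Q = [1] / [2] / [3]
  Insert 5 (step 4): P = [1, 5] / [4] / [6];  Q = [1, 4] / [2] / [3]
  Insert 3 (step 5): P = [1, 3] / [4, 5] / [6];  Q = [1, 4] / [2, 5] / [3]
  Insert 2 (step 6): P = [1, 2] / [3, 5] / [4] / [6];  Q = [1, 4] / [2, 5] / [3] / [6]
  Insert 9 (step 7): P = [1, 2, 9] / [3, 5] / [4] / [6];  Q = [1, 4, 7] / [2, 5] / [3] / [6]
  Insert 8 (step 8): P = [1, 2, 8] / [3, 5, 9] / [4] / [6];  Q = [1, 4, 7] / [2, 5, 8] / [3] / [6]
  Insert 7 (step 9): P = [1, 2, 7] / [3, 5, 8] / [4, 9] / [6];  Q = [1, 4, 7] / [2, 5, 8] / [3, 9] / [6]
Final shape: (3, 3, 2, 1).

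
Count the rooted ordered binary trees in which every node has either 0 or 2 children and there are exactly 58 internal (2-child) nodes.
C_58 = 104088460289122304033498318812080

These full binary trees are counted by the Catalan number C_n = (1/(n + 1)) · C(2n, n). For n = 58: C_58 = (1/59) · C(116, 58) = 6141219157058215937976400809912720/59 = 104088460289122304033498318812080.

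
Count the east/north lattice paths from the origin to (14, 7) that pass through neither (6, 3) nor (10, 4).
Number of paths = 54365

Inclusion–exclusion. Total paths: C(21, 14) = 116280. Through P₁: C(9, 6)·C(12, 8) = 41580. Through P₂: C(14, 10)·C(7, 4) = 35035. Since P₁ is strictly southwest of P₂, a monotone path through both must visit P₁ then P₂; paths through both = C(9, 6)·C(5, 4)·C(7, 4) = 14700. Avoid both = 116280 − 41580 − 35035 + 14700 = 54365.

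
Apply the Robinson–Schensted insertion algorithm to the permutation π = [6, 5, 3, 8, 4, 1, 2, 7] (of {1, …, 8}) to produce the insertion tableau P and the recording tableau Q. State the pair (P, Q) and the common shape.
P = [1, 2, 7] / [3, 4] / [5, 8] / [6];  Q = [1, 4, 8] / [2, 5] / [3, 7] / [6];  common shape = (3, 2, 2, 1)

Row-insert the values π_1, π_2, … into P one at a time, bumping the leftmost entry strictly greater than the inserted value down to the next row. The recording tableau Q records, in position (i, j), the step at which that cell was added to P.
  Insert 6 (step 1): P = [6];  Q = [1]
  Insert 5 (step 2): P = [5] / [6];  Q = [1] / [2]
  Insert 3 (step 3): P = [3] / [5] / [6];  Q = [1] / [2] / [3]
  Insert 8 (step 4): P = [3, 8] / [5] / [6];  Q = [1, 4] / [2] / [3]
  Insert 4 (step 5): P = [3, 4] / [5, 8] / [6];  Q = [1, 4] / [2, 5] / [3]
  Insert 1 (step 6): P = [1, 4] / [3, 8] / [5] / [6];  Q = [1, 4] / [2, 5] / [3] / [6]
  Insert 2 (step 7): P = [1, 2] / [3, 4] / [5, 8] / [6];  Q = [1, 4] / [2, 5] / [3, 7] / [6]
  Insert 7 (step 8): P = [1, 2, 7] / [3, 4] / [5, 8] / [6];  Q = [1, 4, 8] / [2, 5] / [3, 7] / [6]
Final shape: (3, 2, 2, 1).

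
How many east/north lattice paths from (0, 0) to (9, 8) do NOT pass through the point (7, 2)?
Number of paths = 23302

Total paths from (0, 0) to (9, 8): C(17, 9) = 24310. Paths through (7, 2): (paths (0, 0) → (7, 2)) × (paths (7, 2) → (9, 8)) = C(9, 7) · C(8, 2) = 36 · 28 = 1008. Avoidance count = 24310 − 1008 = 23302.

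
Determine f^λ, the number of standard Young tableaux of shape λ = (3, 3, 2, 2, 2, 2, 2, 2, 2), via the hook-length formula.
# SYT of shape (3, 3, 2, 2, 2, 2, 2, 2, 2) = 604656

Hook-length formula: f^λ = n! / Π hook(c), product over all cells c of the Young diagram. For λ = (3, 3, 2, 2, 2, 2, 2, 2, 2), n = 20 boxes. Hook lengths by row (left-to-right, top-to-bottom): [11, 10, 2]; [10, 9, 1]; [8, 7]; [7, 6]; [6, 5]; [5, 4]; [4, 3]; [3, 2]; [2, 1]. Product of hooks = 4023613440000. So f^λ = 20! / 4023613440000 = 2432902008176640000 / 4023613440000 = 604656.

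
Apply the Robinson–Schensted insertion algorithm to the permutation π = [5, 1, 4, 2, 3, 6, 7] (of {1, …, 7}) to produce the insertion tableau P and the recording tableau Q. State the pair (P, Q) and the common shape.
P = [1, 2, 3, 6, 7] / [4] / [5];  Q = [1, 3, 5, 6, 7] / [2] / [4];  common shape = (5, 1, 1)

Row-insert the values π_1, π_2, … into P one at a time, bumping the leftmost entry strictly greater than the inserted value down to the next row. The recording tableau Q records, in position (i, j), the step at which that cell was added to P.
  Insert 5 (step 1): P = [5];  Q = [1]
  Insert 1 (step 2): P = [1] / [5];  Q = [1] / [2]
  Insert 4 (step 3): P = [1, 4] / [5];  Q = [1, 3] / [2]
  Insert 2 (step 4): P = [1, 2] / [4] / [5];  Q = [1, 3] / [2] / [4]
  Insert 3 (step 5): P = [1, 2, 3] / [4] / [5];  Q = [1, 3, 5] / [2] / [4]
  Insert 6 (step 6): P = [1, 2, 3, 6] / [4] / [5];  Q = [1, 3, 5, 6] / [2] / [4]
  Insert 7 (step 7): P = [1, 2, 3, 6, 7] / [4] / [5];  Q = [1, 3, 5, 6, 7] / [2] / [4]
Final shape: (5, 1, 1).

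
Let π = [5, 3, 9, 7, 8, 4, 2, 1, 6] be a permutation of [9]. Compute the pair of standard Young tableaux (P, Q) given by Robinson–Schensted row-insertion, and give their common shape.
P = [1, 4, 6] / [2, 7, 8] / [3] / [5] / [9];  Q = [1, 3, 5] / [2, 4, 9] / [6] / [7] / [8];  common shape = (3, 3, 1, 1, 1)

Row-insert the values π_1, π_2, … into P one at a time, bumping the leftmost entry strictly greater than the inserted value down to the next row. The recording tableau Q records, in position (i, j), the step at which that cell was added to P.
  Insert 5 (step 1): P = [5];  Q = [1]
  Insert 3 (step 2): P = [3] / [5];  Q = [1] / [2]
  Insert 9 (step 3): P = [3, 9] / [5];  Q = [1, 3] / [2]
  Insert 7 (step 4): P = [3, 7] / [5, 9];  Q = [1, 3] / [2, 4]
  Insert 8 (step 5): P = [3, 7, 8] / [5, 9];  Q = [1, 3, 5] / [2, 4]
  Insert 4 (step 6): P = [3, 4, 8] / [5, 7] / [9];  Q = [1, 3, 5] / [2, 4] / [6]
  Insert 2 (step 7): P = [2, 4, 8] / [3, 7] / [5] / [9];  Q = [1, 3, 5] / [2, 4] / [6] / [7]
  Insert 1 (step 8): P = [1, 4, 8] / [2, 7] / [3] / [5] / [9];  Q = [1, 3, 5] / [2, 4] / [6] / [7] / [8]
  Insert 6 (step 9): P = [1, 4, 6] / [2, 7, 8] / [3] / [5] / [9];  Q = [1, 3, 5] / [2, 4, 9] / [6] / [7] / [8]
Final shape: (3, 3, 1, 1, 1).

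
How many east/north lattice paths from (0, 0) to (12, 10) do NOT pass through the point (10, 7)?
Number of paths = 452166

Total paths from (0, 0) to (12, 10): C(22, 12) = 646646. Paths through (10, 7): (paths (0, 0) → (10, 7)) × (paths (10, 7) → (12, 10)) = C(17, 10) · C(5, 2) = 19448 · 10 = 194480. Avoidance count = 646646 − 194480 = 452166.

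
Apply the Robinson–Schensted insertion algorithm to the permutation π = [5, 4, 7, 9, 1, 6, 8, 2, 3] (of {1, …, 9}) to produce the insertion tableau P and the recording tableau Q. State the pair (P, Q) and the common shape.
P = [1, 2, 3] / [4, 6, 8] / [5, 7, 9];  Q = [1, 3, 4] / [2, 6, 7] / [5, 8, 9];  common shape = (3, 3, 3)

Row-insert the values π_1, π_2, … into P one at a time, bumping the leftmost entry strictly greater than the inserted value down to the next row. The recording tableau Q records, in position (i, j), the step at which that cell was added to P.
  Insert 5 (step 1): P = [5];  Q = [1]
  Insert 4 (step 2): P = [4] / [5];  Q = [1] / [2]
  Insert 7 (step 3): P = [4, 7] / [5];  Q = [1, 3] / [2]
  Insert 9 (step 4): P = [4, 7, 9] / [5];  Q = [1, 3, 4] / [2]
  Insert 1 (step 5): P = [1, 7, 9] / [4] / [5];  Q = [1, 3, 4] / [2] / [5]
  Insert 6 (step 6): P = [1, 6, 9] / [4, 7] / [5];  Q = [1, 3, 4] / [2, 6] / [5]
  Insert 8 (step 7): P = [1, 6, 8] / [4, 7, 9] / [5];  Q = [1, 3, 4] / [2, 6, 7] / [5]
  Insert 2 (step 8): P = [1, 2, 8] / [4, 6, 9] / [5, 7];  Q = [1, 3, 4] / [2, 6, 7] / [5, 8]
  Insert 3 (step 9): P = [1, 2, 3] / [4, 6, 8] / [5, 7, 9];  Q = [1, 3, 4] / [2, 6, 7] / [5, 8, 9]
Final shape: (3, 3, 3).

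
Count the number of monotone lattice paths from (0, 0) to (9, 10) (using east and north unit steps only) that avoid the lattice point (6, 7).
Number of paths = 58058

Total paths from (0, 0) to (9, 10): C(19, 9) = 92378. Paths through (6, 7): (paths (0, 0) → (6, 7)) × (paths (6, 7) → (9, 10)) = C(13, 6) · C(6, 3) = 1716 · 20 = 34320. Avoidance count = 92378 − 34320 = 58058.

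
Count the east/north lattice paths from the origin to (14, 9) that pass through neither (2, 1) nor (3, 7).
Number of paths = 431558

Inclusion–exclusion. Total paths: C(23, 14) = 817190. Through P₁: C(3, 2)·C(20, 12) = 377910. Through P₂: C(10, 3)·C(13, 11) = 9360. Since P₁ is strictly southwest of P₂, a monotone path through both must visit P₁ then P₂; paths through both = C(3, 2)·C(7, 1)·C(13, 11) = 1638. Avoid both = 817190 − 377910 − 9360 + 1638 = 431558.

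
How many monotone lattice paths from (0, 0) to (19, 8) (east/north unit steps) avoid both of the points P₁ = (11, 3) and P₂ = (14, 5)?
Number of paths = 1304279

Inclusion–exclusion. Total paths: C(27, 19) = 2220075. Through P₁: C(14, 11)·C(13, 8) = 468468. Through P₂: C(19, 14)·C(8, 5) = 651168. Since P₁ is strictly southwest of P₂, a monotone path through both must visit P₁ then P₂; paths through both = C(14, 11)·C(5, 3)·C(8, 5) = 203840. Avoid both = 2220075 − 468468 − 651168 + 203840 = 1304279.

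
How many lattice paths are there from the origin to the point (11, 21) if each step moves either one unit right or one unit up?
Number of paths = 129024480

A monotone lattice path from (0, 0) to (11, 21) consists of 11 east steps and 21 north steps in some order, so it is determined by which 11 of the 32 steps are east. The count is C(32, 11) = 129024480.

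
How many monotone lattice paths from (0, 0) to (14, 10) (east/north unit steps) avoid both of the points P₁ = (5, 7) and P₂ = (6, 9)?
Number of paths = 1763355

Inclusion–exclusion. Total paths: C(24, 14) = 1961256. Through P₁: C(12, 5)·C(12, 9) = 174240. Through P₂: C(15, 6)·C(9, 8) = 45045. Since P₁ is strictly southwest of P₂, a monotone path through both must visit P₁ then P₂; paths through both = C(12, 5)·C(3, 1)·C(9, 8) = 21384. Avoid both = 1961256 − 174240 − 45045 + 21384 = 1763355.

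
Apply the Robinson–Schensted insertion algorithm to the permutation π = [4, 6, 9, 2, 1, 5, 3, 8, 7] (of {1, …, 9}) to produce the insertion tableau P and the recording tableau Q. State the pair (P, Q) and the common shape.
P = [1, 3, 7] / [2, 5, 8] / [4, 6, 9];  Q = [1, 2, 3] / [4, 6, 8] / [5, 7, 9];  common shape = (3, 3, 3)

Row-insert the values π_1, π_2, … into P one at a time, bumping the leftmost entry strictly greater than the inserted value down to the next row. The recording tableau Q records, in position (i, j), the step at which that cell was added to P.
  Insert 4 (step 1): P = [4];  Q = [1]
  Insert 6 (step 2): P = [4, 6];  Q = [1, 2]
  Insert 9 (step 3): P = [4, 6, 9];  Q = [1, 2, 3]
  Insert 2 (step 4): P = [2, 6, 9] / [4];  Q = [1, 2, 3] / [4]
  Insert 1 (step 5): P = [1, 6, 9] / [2] / [4];  Q = [1, 2, 3] / [4] / [5]
  Insert 5 (step 6): P = [1, 5, 9] / [2, 6] / [4];  Q = [1, 2, 3] / [4, 6] / [5]
  Insert 3 (step 7): P = [1, 3, 9] / [2, 5] / [4, 6];  Q = [1, 2, 3] / [4, 6] / [5, 7]
  Insert 8 (step 8): P = [1, 3, 8] / [2, 5, 9] / [4, 6];  Q = [1, 2, 3] / [4, 6, 8] / [5, 7]
  Insert 7 (step 9): P = [1, 3, 7] / [2, 5, 8] / [4, 6, 9];  Q = [1, 2, 3] / [4, 6, 8] / [5, 7, 9]
Final shape: (3, 3, 3).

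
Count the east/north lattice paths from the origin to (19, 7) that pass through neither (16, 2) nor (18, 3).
Number of paths = 644877

Inclusion–exclusion. Total paths: C(26, 19) = 657800. Through P₁: C(18, 16)·C(8, 3) = 8568. Through P₂: C(21, 18)·C(5, 1) = 6650. Since P₁ is strictly southwest of P₂, a monotone path through both must visit P₁ then P₂; paths through both = C(18, 16)·C(3, 2)·C(5, 1) = 2295. Avoid both = 657800 − 8568 − 6650 + 2295 = 644877.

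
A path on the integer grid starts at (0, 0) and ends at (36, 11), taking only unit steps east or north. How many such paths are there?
Number of paths = 17417133617

A monotone lattice path from (0, 0) to (36, 11) consists of 36 east steps and 11 north steps in some order, so it is determined by which 36 of the 47 steps are east. The count is C(47, 36) = 17417133617.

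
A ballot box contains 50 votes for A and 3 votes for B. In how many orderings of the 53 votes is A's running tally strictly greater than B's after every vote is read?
Strict-lead orderings = 20774

Total orderings of the 53 votes with 50 for A: C(53, 50) = 23426. By the Bertrand ballot formula (Cycle Lemma / reflection principle), the number of orderings in which A is strictly ahead of B throughout is (p − q)/(p + q) · C(p + q, p) = (50 − 3)/(50 + 3) · 23426 = 20774.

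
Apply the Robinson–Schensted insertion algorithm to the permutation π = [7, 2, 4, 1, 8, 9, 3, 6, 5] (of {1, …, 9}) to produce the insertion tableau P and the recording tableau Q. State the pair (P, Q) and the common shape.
P = [1, 3, 5, 9] / [2, 4, 6] / [7, 8];  Q = [1, 3, 5, 6] / [2, 7, 8] / [4, 9];  common shape = (4, 3, 2)

Row-insert the values π_1, π_2, … into P one at a time, bumping the leftmost entry strictly greater than the inserted value down to the next row. The recording tableau Q records, in position (i, j), the step at which that cell was added to P.
  Insert 7 (step 1): P = [7];  Q = [1]
  Insert 2 (step 2): P = [2] / [7];  Q = [1] / [2]
  Insert 4 (step 3): P = [2, 4] / [7];  Q = [1, 3] / [2]
  Insert 1 (step 4): P = [1, 4] / [2] / [7];  Q = [1, 3] / [2] / [4]
  Insert 8 (step 5): P = [1, 4, 8] / [2] / [7];  Q = [1, 3, 5] / [2] / [4]
  Insert 9 (step 6): P = [1, 4, 8, 9] / [2] / [7];  Q = [1, 3, 5, 6] / [2] / [4]
  Insert 3 (step 7): P = [1, 3, 8, 9] / [2, 4] / [7];  Q = [1, 3, 5, 6] / [2, 7] / [4]
  Insert 6 (step 8): P = [1, 3, 6, 9] / [2, 4, 8] / [7];  Q = [1, 3, 5, 6] / [2, 7, 8] / [4]
  Insert 5 (step 9): P = [1, 3, 5, 9] / [2, 4, 6] / [7, 8];  Q = [1, 3, 5, 6] / [2, 7, 8] / [4, 9]
Final shape: (4, 3, 2).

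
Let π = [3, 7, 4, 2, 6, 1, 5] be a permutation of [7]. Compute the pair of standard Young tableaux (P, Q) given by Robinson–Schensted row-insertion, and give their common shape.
P = [1, 4, 5] / [2, 6] / [3] / [7];  Q = [1, 2, 5] / [3, 7] / [4] / [6];  common shape = (3, 2, 1, 1)

Row-insert the values π_1, π_2, … into P one at a time, bumping the leftmost entry strictly greater than the inserted value down to the next row. The recording tableau Q records, in position (i, j), the step at which that cell was added to P.
  Insert 3 (step 1): P = [3];  Q = [1]
  Insert 7 (step 2): P = [3, 7];  Q = [1, 2]
  Insert 4 (step 3): P = [3, 4] / [7];  Q = [1, 2] / [3]
  Insert 2 (step 4): P = [2, 4] / [3] / [7];  Q = [1, 2] / [3] / [4]
  Insert 6 (step 5): P = [2, 4, 6] / [3] / [7];  Q = [1, 2, 5] / [3] / [4]
  Insert 1 (step 6): P = [1, 4, 6] / [2] / [3] / [7];  Q = [1, 2, 5] / [3] / [4] / [6]
  Insert 5 (step 7): P = [1, 4, 5] / [2, 6] / [3] / [7];  Q = [1, 2, 5] / [3, 7] / [4] / [6]
Final shape: (3, 2, 1, 1).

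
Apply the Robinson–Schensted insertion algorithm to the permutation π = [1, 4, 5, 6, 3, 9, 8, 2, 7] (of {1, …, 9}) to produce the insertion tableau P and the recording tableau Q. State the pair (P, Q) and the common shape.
P = [1, 2, 5, 6, 7] / [3, 8] / [4, 9];  Q = [1, 2, 3, 4, 6] / [5, 7] / [8, 9];  common shape = (5, 2, 2)

Row-insert the values π_1, π_2, … into P one at a time, bumping the leftmost entry strictly greater than the inserted value down to the next row. The recording tableau Q records, in position (i, j), the step at which that cell was added to P.
  Insert 1 (step 1): P = [1];  Q = [1]
  Insert 4 (step 2): P = [1, 4];  Q = [1, 2]
  Insert 5 (step 3): P = [1, 4, 5];  Q = [1, 2, 3]
  Insert 6 (step 4): P = [1, 4, 5, 6];  Q = [1, 2, 3, 4]
  Insert 3 (step 5): P = [1, 3, 5, 6] / [4];  Q = [1, 2, 3, 4] / [5]
  Insert 9 (step 6): P = [1, 3, 5, 6, 9] / [4];  Q = [1, 2, 3, 4, 6] / [5]
  Insert 8 (step 7): P = [1, 3, 5, 6, 8] / [4, 9];  Q = [1, 2, 3, 4, 6] / [5, 7]
  Insert 2 (step 8): P = [1, 2, 5, 6, 8] / [3, 9] / [4];  Q = [1, 2, 3, 4, 6] / [5, 7] / [8]
  Insert 7 (step 9): P = [1, 2, 5, 6, 7] / [3, 8] / [4, 9];  Q = [1, 2, 3, 4, 6] / [5, 7] / [8, 9]
Final shape: (5, 2, 2).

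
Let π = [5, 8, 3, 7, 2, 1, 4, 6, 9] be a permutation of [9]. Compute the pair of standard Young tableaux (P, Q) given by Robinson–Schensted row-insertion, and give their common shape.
P = [1, 4, 6, 9] / [2, 7] / [3, 8] / [5];  Q = [1, 2, 8, 9] / [3, 4] / [5, 7] / [6];  common shape = (4, 2, 2, 1)

Row-insert the values π_1, π_2, … into P one at a time, bumping the leftmost entry strictly greater than the inserted value down to the next row. The recording tableau Q records, in position (i, j), the step at which that cell was added to P.
  Insert 5 (step 1): P = [5];  Q = [1]
  Insert 8 (step 2): P = [5, 8];  Q = [1, 2]
  Insert 3 (step 3): P = [3, 8] / [5];  Q = [1, 2] / [3]
  Insert 7 (step 4): P = [3, 7] / [5, 8];  Q = [1, 2] / [3, 4]
  Insert 2 (step 5): P = [2, 7] / [3, 8] / [5];  Q = [1, 2] / [3, 4] / [5]
  Insert 1 (step 6): P = [1, 7] / [2, 8] / [3] / [5];  Q = [1, 2] / [3, 4] / [5] / [6]
  Insert 4 (step 7): P = [1, 4] / [2, 7] / [3, 8] / [5];  Q = [1, 2] / [3, 4] / [5, 7] / [6]
  Insert 6 (step 8): P = [1, 4, 6] / [2, 7] / [3, 8] / [5];  Q = [1, 2, 8] / [3, 4] / [5, 7] / [6]
  Insert 9 (step 9): P = [1, 4, 6, 9] / [2, 7] / [3, 8] / [5];  Q = [1, 2, 8, 9] / [3, 4] / [5, 7] / [6]
Final shape: (4, 2, 2, 1).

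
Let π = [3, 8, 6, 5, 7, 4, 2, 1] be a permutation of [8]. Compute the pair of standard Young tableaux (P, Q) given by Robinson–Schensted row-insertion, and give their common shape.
P = [1, 4, 7] / [2] / [3] / [5] / [6] / [8];  Q = [1, 2, 5] / [3] / [4] / [6] / [7] / [8];  common shape = (3, 1, 1, 1, 1, 1)

Row-insert the values π_1, π_2, … into P one at a time, bumping the leftmost entry strictly greater than the inserted value down to the next row. The recording tableau Q records, in position (i, j), the step at which that cell was added to P.
  Insert 3 (step 1): P = [3];  Q = [1]
  Insert 8 (step 2): P = [3, 8];  Q = [1, 2]
  Insert 6 (step 3): P = [3, 6] / [8];  Q = [1, 2] / [3]
  Insert 5 (step 4): P = [3, 5] / [6] / [8];  Q = [1, 2] / [3] / [4]
  Insert 7 (step 5): P = [3, 5, 7] / [6] / [8];  Q = [1, 2, 5] / [3] / [4]
  Insert 4 (step 6): P = [3, 4, 7] / [5] / [6] / [8];  Q = [1, 2, 5] / [3] / [4] / [6]
  Insert 2 (step 7): P = [2, 4, 7] / [3] / [5] / [6] / [8];  Q = [1, 2, 5] / [3] / [4] / [6] / [7]
  Insert 1 (step 8): P = [1, 4, 7] / [2] / [3] / [5] / [6] / [8];  Q = [1, 2, 5] / [3] / [4] / [6] / [7] / [8]
Final shape: (3, 1, 1, 1, 1, 1).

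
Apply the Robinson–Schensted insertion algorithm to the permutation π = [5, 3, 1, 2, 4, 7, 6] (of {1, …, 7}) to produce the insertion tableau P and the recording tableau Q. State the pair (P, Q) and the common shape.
P = [1, 2, 4, 6] / [3, 7] / [5];  Q = [1, 4, 5, 6] / [2, 7] / [3];  common shape = (4, 2, 1)

Row-insert the values π_1, π_2, … into P one at a time, bumping the leftmost entry strictly greater than the inserted value down to the next row. The recording tableau Q records, in position (i, j), the step at which that cell was added to P.
  Insert 5 (step 1): P = [5];  Q = [1]
  Insert 3 (step 2): P = [3] / [5];  Q = [1] / [2]
  Insert 1 (step 3): P = [1] / [3] / [5];  Q = [1] / [2] / [3]
  Insert 2 (step 4): P = [1, 2] / [3] / [5];  Q = [1, 4] / [2] / [3]
  Insert 4 (step 5): P = [1, 2, 4] / [3] / [5];  Q = [1, 4, 5] / [2] / [3]
  Insert 7 (step 6): P = [1, 2, 4, 7] / [3] / [5];  Q = [1, 4, 5, 6] / [2] / [3]
  Insert 6 (step 7): P = [1, 2, 4, 6] / [3, 7] / [5];  Q = [1, 4, 5, 6] / [2, 7] / [3]
Final shape: (4, 2, 1).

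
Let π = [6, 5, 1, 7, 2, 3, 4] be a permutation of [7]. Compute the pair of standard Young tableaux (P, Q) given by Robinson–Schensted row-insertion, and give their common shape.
P = [1, 2, 3, 4] / [5, 7] / [6];  Q = [1, 4, 6, 7] / [2, 5] / [3];  common shape = (4, 2, 1)

Row-insert the values π_1, π_2, … into P one at a time, bumping the leftmost entry strictly greater than the inserted value down to the next row. The recording tableau Q records, in position (i, j), the step at which that cell was added to P.
  Insert 6 (step 1): P = [6];  Q = [1]
  Insert 5 (step 2): P = [5] / [6];  Q = [1] / [2]
  Insert 1 (step 3): P = [1] / [5] / [6];  Q = [1] / [2] / [3]
  Insert 7 (step 4): P = [1, 7] / [5] / [6];  Q = [1, 4] / [2] / [3]
  Insert 2 (step 5): P = [1, 2] / [5, 7] / [6];  Q = [1, 4] / [2, 5] / [3]
  Insert 3 (step 6): P = [1, 2, 3] / [5, 7] / [6];  Q = [1, 4, 6] / [2, 5] / [3]
  Insert 4 (step 7): P = [1, 2, 3, 4] / [5, 7] / [6];  Q = [1, 4, 6, 7] / [2, 5] / [3]
Final shape: (4, 2, 1).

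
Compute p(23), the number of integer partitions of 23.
p(23) = 1255

Compute p(n) via the recurrence p(n, m) = p(n, m−1) + p(n−m, m), where p(n, m) counts partitions of n with all parts ≤ m and p(n) = p(n, n). The base cases are p(0, m) = 1 and p(n, 0) = 0 for n > 0. Filling the table yields p(23) = 1255. (Euler's pentagonal recurrence is an alternative.)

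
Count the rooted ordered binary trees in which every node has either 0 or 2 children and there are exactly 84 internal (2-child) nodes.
C_84 = 270557451039395118028642463289168566420671280440

These full binary trees are counted by the Catalan number C_n = (1/(n + 1)) · C(2n, n). For n = 84: C_84 = (1/85) · C(168, 84) = 22997383338348585032434609379579328145757058837400/85 = 270557451039395118028642463289168566420671280440.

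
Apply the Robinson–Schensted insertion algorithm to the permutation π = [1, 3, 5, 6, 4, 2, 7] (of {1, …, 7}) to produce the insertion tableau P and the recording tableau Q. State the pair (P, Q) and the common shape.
P = [1, 2, 4, 6, 7] / [3] / [5];  Q = [1, 2, 3, 4, 7] / [5] / [6];  common shape = (5, 1, 1)

Row-insert the values π_1, π_2, … into P one at a time, bumping the leftmost entry strictly greater than the inserted value down to the next row. The recording tableau Q records, in position (i, j), the step at which that cell was added to P.
  Insert 1 (step 1): P = [1];  Q = [1]
  Insert 3 (step 2): P = [1, 3];  Q = [1, 2]
  Insert 5 (step 3): P = [1, 3, 5];  Q = [1, 2, 3]
  Insert 6 (step 4): P = [1, 3, 5, 6];  Q = [1, 2, 3, 4]
  Insert 4 (step 5): P = [1, 3, 4, 6] / [5];  Q = [1, 2, 3, 4] / [5]
  Insert 2 (step 6): P = [1, 2, 4, 6] / [3] / [5];  Q = [1, 2, 3, 4] / [5] / [6]
  Insert 7 (step 7): P = [1, 2, 4, 6, 7] / [3] / [5];  Q = [1, 2, 3, 4, 7] / [5] / [6]
Final shape: (5, 1, 1).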